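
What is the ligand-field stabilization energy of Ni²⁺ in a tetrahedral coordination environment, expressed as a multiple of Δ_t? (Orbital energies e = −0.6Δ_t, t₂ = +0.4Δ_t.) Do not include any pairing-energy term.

-0.8 Δ_t

Ni²⁺: group 10, so d-count = 10 − 2 = 8.
Tetrahedral splitting is small, so the complex is high-spin.
Configuration: e⁴ t₂⁴.
CFSE = 4(-0.6Δ_t) + 4(0.4Δ_t) = -2.4Δ_t + 1.6Δ_t = -0.8Δ_t.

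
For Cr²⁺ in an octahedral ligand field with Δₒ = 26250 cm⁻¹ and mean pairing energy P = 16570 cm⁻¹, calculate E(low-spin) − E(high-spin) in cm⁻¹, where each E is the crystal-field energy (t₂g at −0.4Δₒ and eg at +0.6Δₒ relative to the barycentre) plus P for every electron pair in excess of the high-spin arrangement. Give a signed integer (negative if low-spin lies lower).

-9680

Cr is in group 6, so Cr²⁺ is d⁴ (6 − 2 = 4).
High-spin: t₂g³ eg¹, CFSE = -0.6Δₒ = -15750 cm⁻¹.
Low-spin t₂g⁴ eg⁰ gives -1.6Δₒ = -42000 cm⁻¹, but forming 1 extra pair costs 1P = 16570 cm⁻¹, so E(LS) = -42000 + 16570 = -25430 cm⁻¹.
Thus E(LS) − E(HS) = -9680 cm⁻¹.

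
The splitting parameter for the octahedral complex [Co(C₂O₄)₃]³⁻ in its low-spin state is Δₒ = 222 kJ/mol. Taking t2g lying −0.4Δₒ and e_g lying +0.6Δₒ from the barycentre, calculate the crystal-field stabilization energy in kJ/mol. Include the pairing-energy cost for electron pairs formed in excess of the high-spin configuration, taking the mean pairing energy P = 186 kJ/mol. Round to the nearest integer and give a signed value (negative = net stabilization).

Each C₂O₄²⁻ contributes -2; 3 × (-2) = -6. With overall charge -3, Co is in the +3 oxidation state.
Group 9 minus oxidation state +3 gives a d⁶ configuration for Co³⁺.
Electron filling gives t2g^6 e_g^0.
CFSE(orbital) = 6×(-0.4Δₒ) + 0×(0.6Δₒ) = -2.4Δₒ; with Δₒ = 222 kJ/mol that is -533 kJ/mol.
Relative to high-spin t2g^4 e_g^2 (1 paired), the low-spin configuration has 2 additional pairs, contributing +2 × 186 = +372 kJ/mol.
Net CFSE = -533 + 372 = -161 kJ/mol.

-161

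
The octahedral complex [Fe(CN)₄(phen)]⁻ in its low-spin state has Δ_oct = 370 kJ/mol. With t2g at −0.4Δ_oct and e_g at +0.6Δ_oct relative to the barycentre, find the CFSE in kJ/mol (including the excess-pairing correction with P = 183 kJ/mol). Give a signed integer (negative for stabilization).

-374

Ligand charges: 4×(-1) from CN⁻ and 1×(+0) from phen sum to -4; with overall charge -1, Fe is +3.
Group 8 minus oxidation state +3 gives a d⁵ configuration for Fe³⁺.
Configuration: t2g^5 e_g^0.
CFSE(orbital) = 5×(-0.4Δ_oct) + 0×(0.6Δ_oct) = -2.0Δ_oct; with Δ_oct = 370 kJ/mol that is -740 kJ/mol.
High-spin d⁵ would be t2g^3 e_g^2 with 0 pairs; low-spin has 2, so 2 excess pairs cost +2P = +366 kJ/mol.
Combining: -740 + 366 = -374 kJ/mol.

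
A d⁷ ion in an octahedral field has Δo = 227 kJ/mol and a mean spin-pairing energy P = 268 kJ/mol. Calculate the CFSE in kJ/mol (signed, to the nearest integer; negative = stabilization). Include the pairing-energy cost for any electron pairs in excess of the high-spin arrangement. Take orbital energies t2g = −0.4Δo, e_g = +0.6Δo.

-182

Since Δo = 227 kJ/mol < P = 268 kJ/mol, the complex adopts the high-spin configuration.
Filling d⁷ accordingly: t2g^5 e_g^2.
Orbital CFSE = -0.8Δo = -0.8 × 227 = -182 kJ/mol.
High-spin has no excess pairs, so no pairing correction applies.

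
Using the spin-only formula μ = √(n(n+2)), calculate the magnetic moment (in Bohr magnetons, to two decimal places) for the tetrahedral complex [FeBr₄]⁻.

Each Br⁻ contributes -1; 4 × (-1) = -4. With overall charge -1, Fe is in the +3 oxidation state.
Fe sits in group 8; removing 3 electrons leaves Fe³⁺ with 8 − 3 = 5 d electrons.
Tetrahedral fields are weak (Δₜ ≈ 4/9 Δₒ), so electrons fill high-spin.
Configuration: e^2 t2^3 → 5 unpaired electrons.
μ(spin-only) = √[5(5+2)] = √35 ≈ 5.92 Bohr magnetons.

5.92 Bohr magnetons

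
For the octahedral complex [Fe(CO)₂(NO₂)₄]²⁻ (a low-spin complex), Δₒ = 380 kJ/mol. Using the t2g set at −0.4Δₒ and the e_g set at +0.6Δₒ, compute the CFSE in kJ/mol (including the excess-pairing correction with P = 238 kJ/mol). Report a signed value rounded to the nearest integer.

-436

Ligand charges: 2×(+0) from CO and 4×(-1) from NO₂⁻ sum to -4; with overall charge -2, Fe is +2.
Fe is in group 8, so Fe²⁺ is d⁶ (8 − 2 = 6).
Configuration: t2g^6 e_g^0.
The orbital stabilization is -2.4Δₒ = -2.4 × 380 = -912 kJ/mol.
High-spin d⁶ would be t2g^4 e_g^2 with 1 pair; low-spin has 3, so 2 excess pairs cost +2P = +476 kJ/mol.
Net CFSE = -912 + 476 = -436 kJ/mol.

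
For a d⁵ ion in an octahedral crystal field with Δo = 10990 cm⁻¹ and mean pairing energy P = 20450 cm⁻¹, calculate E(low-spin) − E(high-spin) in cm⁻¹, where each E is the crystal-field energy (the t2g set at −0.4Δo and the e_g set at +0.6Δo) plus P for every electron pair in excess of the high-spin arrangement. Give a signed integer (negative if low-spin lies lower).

In the high-spin limit (t2g^3 e_g^2) the orbital term is 0.0Δo = 0 cm⁻¹, with no excess pairing.
For low-spin the configuration is t2g^5 e_g^0: orbital energy -2.0 × 10990 = -21980 cm⁻¹, and 2 additional pairs relative to high-spin add 40900 cm⁻¹, giving 18920 cm⁻¹.
The difference is 18920 − (0) = 18920 cm⁻¹, so high-spin lies lower.

18920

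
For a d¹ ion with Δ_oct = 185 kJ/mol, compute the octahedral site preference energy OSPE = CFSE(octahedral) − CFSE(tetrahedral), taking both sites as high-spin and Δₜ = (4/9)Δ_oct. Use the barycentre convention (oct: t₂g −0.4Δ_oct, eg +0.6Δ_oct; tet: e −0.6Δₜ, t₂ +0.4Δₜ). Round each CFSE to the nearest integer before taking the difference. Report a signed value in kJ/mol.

In an octahedral site d¹ (HS) is t2g^1 e_g^0, giving CFSE(oct) = -0.4Δ_oct = -74 kJ/mol.
Tetrahedral: e^1 t2^0, CFSE = 1(−0.6) + 0(+0.4) = -0.6Δₜ = -0.6 × (4/9) × 185 = -49 kJ/mol.
Subtracting, OSPE = -74 − (-49) = -25 kJ/mol.

-25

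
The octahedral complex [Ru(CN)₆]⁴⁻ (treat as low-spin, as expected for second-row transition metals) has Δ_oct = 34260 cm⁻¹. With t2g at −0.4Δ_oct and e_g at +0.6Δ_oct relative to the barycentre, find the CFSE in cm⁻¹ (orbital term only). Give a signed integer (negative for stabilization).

Each CN⁻ contributes -1; 6 × (-1) = -6. With overall charge -4, Ru is in the +2 oxidation state.
Ru is in group 8, so Ru²⁺ is d⁶ (8 − 2 = 6).
Electron filling gives t2g^6 e_g^0.
The orbital stabilization is -2.4Δ_oct = -2.4 × 34260 = -82224 cm⁻¹.

-82224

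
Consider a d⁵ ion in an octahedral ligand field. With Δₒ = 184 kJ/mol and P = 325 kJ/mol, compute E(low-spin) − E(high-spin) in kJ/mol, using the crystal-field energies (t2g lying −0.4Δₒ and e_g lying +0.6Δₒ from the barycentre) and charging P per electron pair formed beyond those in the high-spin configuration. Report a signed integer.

In the high-spin limit (t2g^3 e_g^2) the orbital term is 0.0Δₒ = 0 kJ/mol, with no excess pairing.
Low-spin t2g^5 e_g^0 gives -2.0Δₒ = -368 kJ/mol, but forming 2 extra pairs costs 2P = 650 kJ/mol, so E(LS) = -368 + 650 = 282 kJ/mol.
Thus E(LS) − E(HS) = 282 kJ/mol.

282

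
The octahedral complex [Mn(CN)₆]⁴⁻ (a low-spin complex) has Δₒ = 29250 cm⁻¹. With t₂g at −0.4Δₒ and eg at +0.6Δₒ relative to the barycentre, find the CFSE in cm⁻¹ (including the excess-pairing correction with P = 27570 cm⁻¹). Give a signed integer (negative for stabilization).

Each CN⁻ contributes -1; 6 × (-1) = -6. With overall charge -4, Mn is in the +2 oxidation state.
Group 7 minus oxidation state +2 gives a d⁵ configuration for Mn²⁺.
Configuration: t₂g⁵ eg⁰.
The orbital stabilization is -2.0Δₒ = -2.0 × 29250 = -58500 cm⁻¹.
High-spin d⁵ would be t₂g³ eg² with 0 pairs; low-spin has 2, so 2 excess pairs cost +2P = +55140 cm⁻¹.
Overall CFSE = -58500 + 55140 = -3360 cm⁻¹.

-3360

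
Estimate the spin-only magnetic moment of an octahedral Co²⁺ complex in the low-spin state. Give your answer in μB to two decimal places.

Co sits in group 9; removing 2 electrons leaves Co²⁺ with 9 − 2 = 7 d electrons.
Configuration: t₂g⁶ eg¹ → 1 unpaired electron.
μ(spin-only) = √[1(1+2)] = √3 ≈ 1.73 μB.

1.73 μB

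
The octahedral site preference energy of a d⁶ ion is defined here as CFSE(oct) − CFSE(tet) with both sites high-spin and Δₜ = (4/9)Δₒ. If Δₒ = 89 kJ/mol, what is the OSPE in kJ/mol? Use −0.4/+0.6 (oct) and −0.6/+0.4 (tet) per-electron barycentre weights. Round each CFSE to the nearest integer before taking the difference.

Octahedral (high-spin): t₂g⁴ eg², CFSE = 4(−0.4) + 2(+0.6) = -0.4Δₒ = -0.4 × 89 = -36 kJ/mol.
In a tetrahedral site the filling is e³ t₂³: CFSE(tet) = -0.6Δₜ = -0.6 × (4/9)(89) = -24 kJ/mol.
OSPE = -36 − (-24) = -12 kJ/mol.

-12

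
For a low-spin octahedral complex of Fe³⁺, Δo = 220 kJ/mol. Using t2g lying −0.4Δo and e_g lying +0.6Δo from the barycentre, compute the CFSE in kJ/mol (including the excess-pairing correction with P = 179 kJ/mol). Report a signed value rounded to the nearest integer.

-82

Fe sits in group 8; removing 3 electrons leaves Fe³⁺ with 8 − 3 = 5 d electrons.
Configuration: t2g^5 e_g^0.
Orbital CFSE = 5(-0.4) + 0(0.6) = -2.0Δo = -2.0 × 220 = -440 kJ/mol.
Relative to high-spin t2g^3 e_g^2 (0 paired), the low-spin configuration has 2 additional pairs, contributing +2 × 179 = +358 kJ/mol.
Combining: -440 + 358 = -82 kJ/mol.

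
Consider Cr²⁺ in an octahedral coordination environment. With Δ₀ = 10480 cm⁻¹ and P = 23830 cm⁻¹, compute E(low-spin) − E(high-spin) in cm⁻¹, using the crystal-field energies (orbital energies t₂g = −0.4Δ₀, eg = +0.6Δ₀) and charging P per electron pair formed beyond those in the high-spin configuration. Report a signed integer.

Cr sits in group 6; removing 2 electrons leaves Cr²⁺ with 6 − 2 = 4 d electrons.
High-spin: t₂g³ eg¹, CFSE = -0.6Δ₀ = -6288 cm⁻¹.
Low-spin t₂g⁴ eg⁰ gives -1.6Δ₀ = -16768 cm⁻¹, but forming 1 extra pair costs 1P = 23830 cm⁻¹, so E(LS) = -16768 + 23830 = 7062 cm⁻¹.
E(LS) − E(HS) = 7062 − (-6288) = 13350 cm⁻¹.

13350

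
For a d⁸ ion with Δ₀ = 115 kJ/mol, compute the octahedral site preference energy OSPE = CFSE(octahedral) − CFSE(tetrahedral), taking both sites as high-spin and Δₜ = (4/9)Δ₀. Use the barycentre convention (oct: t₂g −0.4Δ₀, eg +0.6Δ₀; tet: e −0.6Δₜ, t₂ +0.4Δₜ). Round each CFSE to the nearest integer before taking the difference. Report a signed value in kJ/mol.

Octahedral (high-spin): t₂g⁶ eg², CFSE = 6(−0.4) + 2(+0.6) = -1.2Δ₀ = -1.2 × 115 = -138 kJ/mol.
Tetrahedral: e⁴ t₂⁴, CFSE = 4(−0.6) + 4(+0.4) = -0.8Δₜ = -0.8 × (4/9) × 115 = -41 kJ/mol.
OSPE = CFSE(oct) − CFSE(tet) = -138 − (-41) = -97 kJ/mol.

-97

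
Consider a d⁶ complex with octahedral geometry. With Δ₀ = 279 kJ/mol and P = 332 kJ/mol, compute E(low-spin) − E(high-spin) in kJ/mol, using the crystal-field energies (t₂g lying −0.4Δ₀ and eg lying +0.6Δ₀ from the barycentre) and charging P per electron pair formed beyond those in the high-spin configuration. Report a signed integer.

106

High-spin: t₂g⁴ eg², CFSE = -0.4Δ₀ = -112 kJ/mol.
Low-spin t₂g⁶ eg⁰ gives -2.4Δ₀ = -670 kJ/mol, but forming 2 extra pairs costs 2P = 664 kJ/mol, so E(LS) = -670 + 664 = -6 kJ/mol.
E(LS) − E(HS) = -6 − (-112) = 106 kJ/mol.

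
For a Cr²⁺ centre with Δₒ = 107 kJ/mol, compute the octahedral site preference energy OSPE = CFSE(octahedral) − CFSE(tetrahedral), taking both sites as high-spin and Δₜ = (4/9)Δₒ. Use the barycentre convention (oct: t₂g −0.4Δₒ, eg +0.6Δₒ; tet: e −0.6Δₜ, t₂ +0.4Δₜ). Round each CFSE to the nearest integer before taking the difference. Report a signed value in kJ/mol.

-45

Cr is in group 6, so Cr²⁺ is d⁴ (6 − 2 = 4).
Octahedral high-spin t2g^3 e_g^1: CFSE = -0.6 × 107 = -64 kJ/mol.
In a tetrahedral site the filling is e^2 t2^2: CFSE(tet) = -0.4Δₜ = -0.4 × (4/9)(107) = -19 kJ/mol.
OSPE = CFSE(oct) − CFSE(tet) = -64 − (-19) = -45 kJ/mol.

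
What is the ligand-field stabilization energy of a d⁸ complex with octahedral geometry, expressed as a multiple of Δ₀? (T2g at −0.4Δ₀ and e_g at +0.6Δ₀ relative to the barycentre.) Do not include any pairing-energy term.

-1.2 Δ₀

Configuration: t2g^6 e_g^2.
CFSE = 6(-0.4Δ₀) + 2(0.6Δ₀) = -2.4Δ₀ + 1.2Δ₀ = -1.2Δ₀.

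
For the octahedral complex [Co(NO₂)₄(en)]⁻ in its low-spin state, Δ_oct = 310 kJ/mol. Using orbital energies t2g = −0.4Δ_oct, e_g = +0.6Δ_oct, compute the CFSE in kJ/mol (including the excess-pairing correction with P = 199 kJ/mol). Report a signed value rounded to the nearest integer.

-346

Ligand charges: 4×(-1) from NO₂⁻ and 1×(+0) from en sum to -4; with overall charge -1, Co is +3.
Group 9 minus oxidation state +3 gives a d⁶ configuration for Co³⁺.
Electron filling gives t2g^6 e_g^0.
CFSE(orbital) = 6×(-0.4Δ_oct) + 0×(0.6Δ_oct) = -2.4Δ_oct; with Δ_oct = 310 kJ/mol that is -744 kJ/mol.
Relative to high-spin t2g^4 e_g^2 (1 paired), the low-spin configuration has 2 additional pairs, contributing +2 × 199 = +398 kJ/mol.
Net CFSE = -744 + 398 = -346 kJ/mol.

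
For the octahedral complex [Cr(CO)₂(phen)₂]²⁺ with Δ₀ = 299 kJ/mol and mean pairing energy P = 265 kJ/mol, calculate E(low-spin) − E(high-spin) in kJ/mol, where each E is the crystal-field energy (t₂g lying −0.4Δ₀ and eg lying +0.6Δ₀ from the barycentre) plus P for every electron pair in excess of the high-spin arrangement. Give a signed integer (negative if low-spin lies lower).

Ligand charges: 2×(+0) from CO and 2×(+0) from phen sum to +0; with overall charge +2, Cr is +2.
Group 6 minus oxidation state +2 gives a d⁴ configuration for Cr²⁺.
High-spin: t₂g³ eg¹, CFSE = -0.6Δ₀ = -179 kJ/mol.
Low-spin: t₂g⁴ eg⁰, orbital CFSE = -1.6Δ₀ = -478 kJ/mol; plus 1 excess pair × P = +265 kJ/mol; total -213 kJ/mol.
E(LS) − E(HS) = -213 − (-179) = -34 kJ/mol.

-34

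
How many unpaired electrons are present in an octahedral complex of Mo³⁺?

Mo sits in group 6; removing 3 electrons leaves Mo³⁺ with 6 − 3 = 3 d electrons.
For octahedral d³ the high- and low-spin configurations coincide.
Configuration: t2g^3 e_g^0, giving 3 unpaired electrons.

3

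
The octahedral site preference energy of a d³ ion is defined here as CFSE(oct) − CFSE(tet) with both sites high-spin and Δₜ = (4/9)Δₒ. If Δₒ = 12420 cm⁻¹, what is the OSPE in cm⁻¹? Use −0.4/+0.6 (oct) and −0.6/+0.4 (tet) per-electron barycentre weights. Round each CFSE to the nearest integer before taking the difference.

Octahedral high-spin t₂g³ eg⁰: CFSE = -1.2 × 12420 = -14904 cm⁻¹.
Tetrahedral: e² t₂¹, CFSE = 2(−0.6) + 1(+0.4) = -0.8Δₜ = -0.8 × (4/9) × 12420 = -4416 cm⁻¹.
OSPE = CFSE(oct) − CFSE(tet) = -14904 − (-4416) = -10488 cm⁻¹.

-10488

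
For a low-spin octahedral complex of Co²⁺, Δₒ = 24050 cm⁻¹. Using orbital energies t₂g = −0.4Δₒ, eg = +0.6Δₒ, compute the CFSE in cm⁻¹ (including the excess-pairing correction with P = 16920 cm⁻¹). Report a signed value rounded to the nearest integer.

-26370

Group 9 minus oxidation state +2 gives a d⁷ configuration for Co²⁺.
The d⁷ electrons fill as t₂g⁶ eg¹.
Orbital CFSE = 6(-0.4) + 1(0.6) = -1.8Δₒ = -1.8 × 24050 = -43290 cm⁻¹.
Pairing penalty: 3 pairs vs 2 in the high-spin reference → 1 extra × P = 16920 cm⁻¹.
Net CFSE = -43290 + 16920 = -26370 cm⁻¹.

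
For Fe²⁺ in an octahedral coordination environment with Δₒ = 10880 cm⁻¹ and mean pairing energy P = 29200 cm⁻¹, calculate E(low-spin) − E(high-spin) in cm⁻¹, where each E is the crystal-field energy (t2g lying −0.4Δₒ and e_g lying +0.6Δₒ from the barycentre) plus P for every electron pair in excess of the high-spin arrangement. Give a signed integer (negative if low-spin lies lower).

36640

Group 8 minus oxidation state +2 gives a d⁶ configuration for Fe²⁺.
In the high-spin limit (t2g^4 e_g^2) the orbital term is -0.4Δₒ = -4352 cm⁻¹, with no excess pairing.
Low-spin: t2g^6 e_g^0, orbital CFSE = -2.4Δₒ = -26112 cm⁻¹; plus 2 excess pairs × P = +58400 cm⁻¹; total 32288 cm⁻¹.
Thus E(LS) − E(HS) = 36640 cm⁻¹.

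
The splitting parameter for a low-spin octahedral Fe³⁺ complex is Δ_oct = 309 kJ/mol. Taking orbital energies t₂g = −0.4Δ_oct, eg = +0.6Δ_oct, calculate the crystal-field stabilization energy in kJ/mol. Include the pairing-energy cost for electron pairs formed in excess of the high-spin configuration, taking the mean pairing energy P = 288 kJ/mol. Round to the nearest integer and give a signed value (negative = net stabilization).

Fe³⁺: group 8, so d-count = 8 − 3 = 5.
The d⁵ electrons fill as t₂g⁵ eg⁰.
The orbital stabilization is -2.0Δ_oct = -2.0 × 309 = -618 kJ/mol.
High-spin d⁵ would be t₂g³ eg² with 0 pairs; low-spin has 2, so 2 excess pairs cost +2P = +576 kJ/mol.
Net CFSE = -618 + 576 = -42 kJ/mol.

-42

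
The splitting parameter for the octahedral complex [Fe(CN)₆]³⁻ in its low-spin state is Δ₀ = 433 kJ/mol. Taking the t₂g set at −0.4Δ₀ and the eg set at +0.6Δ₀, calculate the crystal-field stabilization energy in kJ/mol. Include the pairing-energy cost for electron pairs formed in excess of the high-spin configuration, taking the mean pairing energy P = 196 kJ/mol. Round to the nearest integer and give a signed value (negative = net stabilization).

-474

Each CN⁻ contributes -1; 6 × (-1) = -6. With overall charge -3, Fe is in the +3 oxidation state.
Group 8 minus oxidation state +3 gives a d⁵ configuration for Fe³⁺.
Electron filling gives t₂g⁵ eg⁰.
Orbital CFSE = 5(-0.4) + 0(0.6) = -2.0Δ₀ = -2.0 × 433 = -866 kJ/mol.
Relative to high-spin t₂g³ eg² (0 paired), the low-spin configuration has 2 additional pairs, contributing +2 × 196 = +392 kJ/mol.
Overall CFSE = -866 + 392 = -474 kJ/mol.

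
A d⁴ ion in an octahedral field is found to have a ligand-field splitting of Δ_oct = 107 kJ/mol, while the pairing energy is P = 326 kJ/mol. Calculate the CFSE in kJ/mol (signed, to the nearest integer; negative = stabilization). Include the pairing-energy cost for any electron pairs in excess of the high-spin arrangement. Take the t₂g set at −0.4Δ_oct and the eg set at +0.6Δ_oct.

Δ_oct < P, so pairing is avoided: the ground state is high-spin.
Filling d⁴ accordingly: t₂g³ eg¹.
Orbital CFSE = -0.6Δ_oct = -0.6 × 107 = -64 kJ/mol.
High-spin has no excess pairs, so no pairing correction applies.

-64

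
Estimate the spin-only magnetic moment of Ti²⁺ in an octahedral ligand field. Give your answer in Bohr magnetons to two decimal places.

Ti²⁺: group 4, so d-count = 4 − 2 = 2.
For octahedral d² the high- and low-spin configurations coincide.
Configuration: t₂g² eg⁰ → 2 unpaired electrons.
μ(spin-only) = √[2(2+2)] = √8 ≈ 2.83 Bohr magnetons.

2.83 Bohr magnetons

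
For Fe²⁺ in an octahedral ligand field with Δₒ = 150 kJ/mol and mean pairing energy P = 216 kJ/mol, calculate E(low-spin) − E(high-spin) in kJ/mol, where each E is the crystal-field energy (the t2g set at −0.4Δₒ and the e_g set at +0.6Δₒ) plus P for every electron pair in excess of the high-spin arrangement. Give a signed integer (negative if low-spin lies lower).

132

Fe²⁺: group 8, so d-count = 8 − 2 = 6.
High-spin: t2g^4 e_g^2, CFSE = -0.4Δₒ = -60 kJ/mol.
For low-spin the configuration is t2g^6 e_g^0: orbital energy -2.4 × 150 = -360 kJ/mol, and 2 additional pairs relative to high-spin add 432 kJ/mol, giving 72 kJ/mol.
The difference is 72 − (-60) = 132 kJ/mol, so high-spin lies lower.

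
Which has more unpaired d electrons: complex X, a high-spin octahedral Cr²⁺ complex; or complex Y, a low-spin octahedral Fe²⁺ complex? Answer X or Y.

X

X: Cr²⁺: group 6, so d-count = 6 − 2 = 4; t2g^3 e_g^1 → 4 unpaired.
Y: Group 8 minus oxidation state +2 gives a d⁶ configuration for Fe²⁺; t2g^6 e_g^0 → 0 unpaired.
So X has more unpaired electrons.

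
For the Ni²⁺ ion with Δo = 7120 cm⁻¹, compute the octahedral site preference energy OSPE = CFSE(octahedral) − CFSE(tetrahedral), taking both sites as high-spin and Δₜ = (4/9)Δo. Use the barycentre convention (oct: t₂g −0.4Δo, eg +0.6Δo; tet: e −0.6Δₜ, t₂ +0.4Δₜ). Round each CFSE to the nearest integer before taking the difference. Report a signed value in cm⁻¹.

-6012

Group 10 minus oxidation state +2 gives a d⁸ configuration for Ni²⁺.
Octahedral (high-spin): t2g^6 e_g^2, CFSE = 6(−0.4) + 2(+0.6) = -1.2Δo = -1.2 × 7120 = -8544 cm⁻¹.
Tetrahedral e^4 t2^4 gives -0.8Δₜ = -0.8 × (4/9) × 7120 = -2532 cm⁻¹.
OSPE = CFSE(oct) − CFSE(tet) = -8544 − (-2532) = -6012 cm⁻¹.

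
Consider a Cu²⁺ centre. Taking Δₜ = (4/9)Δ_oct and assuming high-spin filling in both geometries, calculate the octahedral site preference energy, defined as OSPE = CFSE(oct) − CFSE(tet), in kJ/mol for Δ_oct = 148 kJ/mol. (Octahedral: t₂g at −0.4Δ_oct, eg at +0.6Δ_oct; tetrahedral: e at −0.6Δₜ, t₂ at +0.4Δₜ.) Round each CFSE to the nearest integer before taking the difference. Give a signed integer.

-63

Cu²⁺: group 11, so d-count = 11 − 2 = 9.
Octahedral (high-spin): t₂g⁶ eg³, CFSE = 6(−0.4) + 3(+0.6) = -0.6Δ_oct = -0.6 × 148 = -89 kJ/mol.
In a tetrahedral site the filling is e⁴ t₂⁵: CFSE(tet) = -0.4Δₜ = -0.4 × (4/9)(148) = -26 kJ/mol.
Subtracting, OSPE = -89 − (-26) = -63 kJ/mol.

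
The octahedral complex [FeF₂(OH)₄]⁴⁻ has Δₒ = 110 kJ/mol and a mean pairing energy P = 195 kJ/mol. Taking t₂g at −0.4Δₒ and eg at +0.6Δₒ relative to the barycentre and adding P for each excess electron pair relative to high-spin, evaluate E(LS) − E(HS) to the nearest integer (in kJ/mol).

170

Ligand charges: 2×(-1) from F⁻ and 4×(-1) from OH⁻ sum to -6; with overall charge -4, Fe is +2.
Fe is in group 8, so Fe²⁺ is d⁶ (8 − 2 = 6).
High-spin: t₂g⁴ eg², CFSE = -0.4Δₒ = -44 kJ/mol.
Low-spin t₂g⁶ eg⁰ gives -2.4Δₒ = -264 kJ/mol, but forming 2 extra pairs costs 2P = 390 kJ/mol, so E(LS) = -264 + 390 = 126 kJ/mol.
The difference is 126 − (-44) = 170 kJ/mol, so high-spin lies lower.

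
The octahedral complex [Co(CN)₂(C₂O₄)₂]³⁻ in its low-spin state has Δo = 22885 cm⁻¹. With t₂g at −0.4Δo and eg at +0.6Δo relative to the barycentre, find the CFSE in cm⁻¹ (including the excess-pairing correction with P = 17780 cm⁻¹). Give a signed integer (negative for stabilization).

-19364

Ligand charges: 2×(-1) from CN⁻ and 2×(-2) from C₂O₄²⁻ sum to -6; with overall charge -3, Co is +3.
Co sits in group 9; removing 3 electrons leaves Co³⁺ with 9 − 3 = 6 d electrons.
Electron filling gives t₂g⁶ eg⁰.
CFSE(orbital) = 6×(-0.4Δo) + 0×(0.6Δo) = -2.4Δo; with Δo = 22885 cm⁻¹ that is -54924 cm⁻¹.
Pairing penalty: 3 pairs vs 1 in the high-spin reference → 2 extra × P = 35560 cm⁻¹.
Overall CFSE = -54924 + 35560 = -19364 cm⁻¹.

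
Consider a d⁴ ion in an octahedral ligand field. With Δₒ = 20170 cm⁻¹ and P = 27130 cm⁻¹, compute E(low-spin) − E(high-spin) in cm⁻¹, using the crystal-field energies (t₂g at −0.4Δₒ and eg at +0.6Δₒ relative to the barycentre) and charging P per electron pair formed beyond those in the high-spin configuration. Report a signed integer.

6960

High-spin: t₂g³ eg¹, CFSE = -0.6Δₒ = -12102 cm⁻¹.
For low-spin the configuration is t₂g⁴ eg⁰: orbital energy -1.6 × 20170 = -32272 cm⁻¹, and 1 additional pair relative to high-spin adds 27130 cm⁻¹, giving -5142 cm⁻¹.
E(LS) − E(HS) = -5142 − (-12102) = 6960 cm⁻¹.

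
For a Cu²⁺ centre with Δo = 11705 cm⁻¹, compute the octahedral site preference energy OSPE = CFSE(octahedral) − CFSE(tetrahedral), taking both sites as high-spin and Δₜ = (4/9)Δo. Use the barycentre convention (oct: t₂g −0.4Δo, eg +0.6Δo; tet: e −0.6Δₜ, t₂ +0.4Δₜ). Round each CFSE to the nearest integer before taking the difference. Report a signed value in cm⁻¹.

-4942

Group 11 minus oxidation state +2 gives a d⁹ configuration for Cu²⁺.
In an octahedral site d⁹ (HS) is t2g^6 e_g^3, giving CFSE(oct) = -0.6Δo = -7023 cm⁻¹.
Tetrahedral e^4 t2^5 gives -0.4Δₜ = -0.4 × (4/9) × 11705 = -2081 cm⁻¹.
Subtracting, OSPE = -7023 − (-2081) = -4942 cm⁻¹.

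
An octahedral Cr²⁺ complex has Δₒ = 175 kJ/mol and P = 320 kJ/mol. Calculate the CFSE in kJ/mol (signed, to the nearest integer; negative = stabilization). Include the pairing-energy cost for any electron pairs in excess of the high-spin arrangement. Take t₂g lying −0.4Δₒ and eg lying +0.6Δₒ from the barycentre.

Group 6 minus oxidation state +2 gives a d⁴ configuration for Cr²⁺.
Δₒ < P, so pairing is avoided: the ground state is high-spin.
Configuration: t₂g³ eg¹.
Orbital CFSE = -0.6Δₒ = -0.6 × 175 = -105 kJ/mol.
High-spin has no excess pairs, so no pairing correction applies.

-105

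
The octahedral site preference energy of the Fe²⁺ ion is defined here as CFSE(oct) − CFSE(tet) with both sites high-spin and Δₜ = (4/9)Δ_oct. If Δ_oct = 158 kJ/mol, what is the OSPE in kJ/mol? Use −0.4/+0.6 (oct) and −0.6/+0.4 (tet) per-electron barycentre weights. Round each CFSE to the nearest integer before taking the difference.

-21

Fe is in group 8, so Fe²⁺ is d⁶ (8 − 2 = 6).
In an octahedral site d⁶ (HS) is t₂g⁴ eg², giving CFSE(oct) = -0.4Δ_oct = -63 kJ/mol.
Tetrahedral: e³ t₂³, CFSE = 3(−0.6) + 3(+0.4) = -0.6Δₜ = -0.6 × (4/9) × 158 = -42 kJ/mol.
OSPE = CFSE(oct) − CFSE(tet) = -63 − (-42) = -21 kJ/mol.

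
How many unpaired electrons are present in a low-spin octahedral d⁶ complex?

Configuration: t₂g⁶ eg⁰, giving 0 unpaired electrons.

0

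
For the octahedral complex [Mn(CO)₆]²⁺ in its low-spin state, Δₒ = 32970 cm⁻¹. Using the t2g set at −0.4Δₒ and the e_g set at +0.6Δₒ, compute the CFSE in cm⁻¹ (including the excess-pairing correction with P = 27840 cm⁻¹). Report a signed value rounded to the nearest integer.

-10260

CO is neutral, so the +2 overall charge sits on Mn: oxidation state +2.
Mn is in group 7, so Mn²⁺ is d⁵ (7 − 2 = 5).
Configuration: t2g^5 e_g^0.
The orbital stabilization is -2.0Δₒ = -2.0 × 32970 = -65940 cm⁻¹.
Relative to high-spin t2g^3 e_g^2 (0 paired), the low-spin configuration has 2 additional pairs, contributing +2 × 27840 = +55680 cm⁻¹.
Net CFSE = -65940 + 55680 = -10260 cm⁻¹.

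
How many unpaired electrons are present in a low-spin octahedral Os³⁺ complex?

1

Os is in group 8, so Os³⁺ is d⁵ (8 − 3 = 5).
Configuration: t₂g⁵ eg⁰, giving 1 unpaired electron.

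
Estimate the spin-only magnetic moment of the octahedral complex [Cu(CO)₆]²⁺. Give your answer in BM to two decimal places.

1.73 BM

CO is neutral, so the +2 overall charge sits on Cu: oxidation state +2.
Cu sits in group 11; removing 2 electrons leaves Cu²⁺ with 11 − 2 = 9 d electrons.
Configuration: t₂g⁶ eg³ → 1 unpaired electron.
μ(spin-only) = √[1(1+2)] = √3 ≈ 1.73 BM.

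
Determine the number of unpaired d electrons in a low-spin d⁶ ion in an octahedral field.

0

Configuration: t₂g⁶ eg⁰, giving 0 unpaired electrons.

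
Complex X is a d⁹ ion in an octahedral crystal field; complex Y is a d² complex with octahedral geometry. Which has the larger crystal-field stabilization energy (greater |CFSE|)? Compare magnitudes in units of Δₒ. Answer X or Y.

X: t₂g⁶ eg³, CFSE = -0.6Δₒ.
Y: t2g^2 e_g^0, CFSE = -0.8Δₒ.
So Y has the larger |CFSE|.

Y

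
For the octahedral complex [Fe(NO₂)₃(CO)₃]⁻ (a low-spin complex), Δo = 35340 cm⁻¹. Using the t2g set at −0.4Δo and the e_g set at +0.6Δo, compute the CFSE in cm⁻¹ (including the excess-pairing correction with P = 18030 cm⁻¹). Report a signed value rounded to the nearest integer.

Ligand charges: 3×(-1) from NO₂⁻ and 3×(+0) from CO sum to -3; with overall charge -1, Fe is +2.
Fe sits in group 8; removing 2 electrons leaves Fe²⁺ with 8 − 2 = 6 d electrons.
The d⁶ electrons fill as t2g^6 e_g^0.
The orbital stabilization is -2.4Δo = -2.4 × 35340 = -84816 cm⁻¹.
Pairing penalty: 3 pairs vs 1 in the high-spin reference → 2 extra × P = 36060 cm⁻¹.
Overall CFSE = -84816 + 36060 = -48756 cm⁻¹.

-48756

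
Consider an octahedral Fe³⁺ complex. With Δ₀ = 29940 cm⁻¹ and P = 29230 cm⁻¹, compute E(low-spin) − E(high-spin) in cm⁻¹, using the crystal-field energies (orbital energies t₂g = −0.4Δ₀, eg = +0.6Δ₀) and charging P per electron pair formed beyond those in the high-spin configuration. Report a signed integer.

Fe is in group 8, so Fe³⁺ is d⁵ (8 − 3 = 5).
In the high-spin limit (t₂g³ eg²) the orbital term is 0.0Δ₀ = 0 cm⁻¹, with no excess pairing.
Low-spin t₂g⁵ eg⁰ gives -2.0Δ₀ = -59880 cm⁻¹, but forming 2 extra pairs costs 2P = 58460 cm⁻¹, so E(LS) = -59880 + 58460 = -1420 cm⁻¹.
Thus E(LS) − E(HS) = -1420 cm⁻¹.

-1420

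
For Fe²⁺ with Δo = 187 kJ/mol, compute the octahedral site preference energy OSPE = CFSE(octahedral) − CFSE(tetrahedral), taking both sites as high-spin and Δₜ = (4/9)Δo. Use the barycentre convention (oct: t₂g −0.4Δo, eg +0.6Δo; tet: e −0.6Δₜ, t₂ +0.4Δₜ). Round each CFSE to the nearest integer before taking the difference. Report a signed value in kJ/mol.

-25

Fe is in group 8, so Fe²⁺ is d⁶ (8 − 2 = 6).
Octahedral high-spin t₂g⁴ eg²: CFSE = -0.4 × 187 = -75 kJ/mol.
Tetrahedral e³ t₂³ gives -0.6Δₜ = -0.6 × (4/9) × 187 = -50 kJ/mol.
OSPE = -75 − (-50) = -25 kJ/mol.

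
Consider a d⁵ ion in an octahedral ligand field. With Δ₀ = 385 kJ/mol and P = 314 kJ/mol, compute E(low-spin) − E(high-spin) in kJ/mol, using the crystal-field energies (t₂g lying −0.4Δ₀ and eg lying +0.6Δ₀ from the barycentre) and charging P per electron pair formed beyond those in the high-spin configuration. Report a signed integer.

-142

High-spin: t₂g³ eg², CFSE = 0.0Δ₀ = 0 kJ/mol.
Low-spin: t₂g⁵ eg⁰, orbital CFSE = -2.0Δ₀ = -770 kJ/mol; plus 2 excess pairs × P = +628 kJ/mol; total -142 kJ/mol.
E(LS) − E(HS) = -142 − (0) = -142 kJ/mol.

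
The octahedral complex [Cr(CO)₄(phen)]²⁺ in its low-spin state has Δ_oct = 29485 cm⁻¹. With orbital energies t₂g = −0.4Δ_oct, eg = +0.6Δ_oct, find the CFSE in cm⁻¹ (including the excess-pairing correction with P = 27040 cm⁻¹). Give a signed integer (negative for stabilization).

Ligand charges: 4×(+0) from CO and 1×(+0) from phen sum to +0; with overall charge +2, Cr is +2.
Cr²⁺: group 6, so d-count = 6 − 2 = 4.
Electron filling gives t₂g⁴ eg⁰.
CFSE(orbital) = 4×(-0.4Δ_oct) + 0×(0.6Δ_oct) = -1.6Δ_oct; with Δ_oct = 29485 cm⁻¹ that is -47176 cm⁻¹.
Relative to high-spin t₂g³ eg¹ (0 paired), the low-spin configuration has 1 additional pair, contributing +1 × 27040 = +27040 cm⁻¹.
Overall CFSE = -47176 + 27040 = -20136 cm⁻¹.

-20136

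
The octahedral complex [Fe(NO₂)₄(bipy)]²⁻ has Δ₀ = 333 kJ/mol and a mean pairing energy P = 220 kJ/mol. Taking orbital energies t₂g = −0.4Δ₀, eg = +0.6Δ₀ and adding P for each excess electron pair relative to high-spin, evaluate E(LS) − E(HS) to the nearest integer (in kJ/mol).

Ligand charges: 4×(-1) from NO₂⁻ and 1×(+0) from bipy sum to -4; with overall charge -2, Fe is +2.
Group 8 minus oxidation state +2 gives a d⁶ configuration for Fe²⁺.
In the high-spin limit (t₂g⁴ eg²) the orbital term is -0.4Δ₀ = -133 kJ/mol, with no excess pairing.
Low-spin: t₂g⁶ eg⁰, orbital CFSE = -2.4Δ₀ = -799 kJ/mol; plus 2 excess pairs × P = +440 kJ/mol; total -359 kJ/mol.
The difference is -359 − (-133) = -226 kJ/mol, so low-spin lies lower.

-226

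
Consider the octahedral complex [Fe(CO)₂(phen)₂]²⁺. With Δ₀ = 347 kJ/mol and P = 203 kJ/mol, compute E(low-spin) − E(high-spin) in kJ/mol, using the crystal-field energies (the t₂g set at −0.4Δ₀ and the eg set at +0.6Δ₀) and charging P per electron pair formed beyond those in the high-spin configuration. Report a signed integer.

-288

Ligand charges: 2×(+0) from CO and 2×(+0) from phen sum to +0; with overall charge +2, Fe is +2.
Fe²⁺: group 8, so d-count = 8 − 2 = 6.
High-spin d⁶ fills as t₂g⁴ eg² with CFSE 4(−0.4) + 2(+0.6) = -0.4Δ₀ = -139 kJ/mol.
Low-spin: t₂g⁶ eg⁰, orbital CFSE = -2.4Δ₀ = -833 kJ/mol; plus 2 excess pairs × P = +406 kJ/mol; total -427 kJ/mol.
E(LS) − E(HS) = -427 − (-139) = -288 kJ/mol.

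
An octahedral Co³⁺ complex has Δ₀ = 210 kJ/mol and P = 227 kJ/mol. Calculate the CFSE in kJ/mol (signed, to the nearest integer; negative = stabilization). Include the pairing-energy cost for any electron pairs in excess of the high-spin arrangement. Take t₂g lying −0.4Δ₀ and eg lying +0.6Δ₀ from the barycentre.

-84

Co sits in group 9; removing 3 electrons leaves Co³⁺ with 9 − 3 = 6 d electrons.
Δ₀ < P, so pairing is avoided: the ground state is high-spin.
Filling d⁶ accordingly: t₂g⁴ eg².
Orbital CFSE = -0.4Δ₀ = -0.4 × 210 = -84 kJ/mol.
High-spin has no excess pairs, so no pairing correction applies.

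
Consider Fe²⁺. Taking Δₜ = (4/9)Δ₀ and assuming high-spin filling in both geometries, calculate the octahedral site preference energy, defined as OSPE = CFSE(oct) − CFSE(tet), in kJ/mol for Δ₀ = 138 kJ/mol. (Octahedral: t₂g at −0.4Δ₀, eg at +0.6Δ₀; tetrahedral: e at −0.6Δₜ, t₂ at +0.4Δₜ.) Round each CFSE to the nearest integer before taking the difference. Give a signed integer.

Fe sits in group 8; removing 2 electrons leaves Fe²⁺ with 8 − 2 = 6 d electrons.
In an octahedral site d⁶ (HS) is t2g^4 e_g^2, giving CFSE(oct) = -0.4Δ₀ = -55 kJ/mol.
Tetrahedral: e^3 t2^3, CFSE = 3(−0.6) + 3(+0.4) = -0.6Δₜ = -0.6 × (4/9) × 138 = -37 kJ/mol.
OSPE = -55 − (-37) = -18 kJ/mol.

-18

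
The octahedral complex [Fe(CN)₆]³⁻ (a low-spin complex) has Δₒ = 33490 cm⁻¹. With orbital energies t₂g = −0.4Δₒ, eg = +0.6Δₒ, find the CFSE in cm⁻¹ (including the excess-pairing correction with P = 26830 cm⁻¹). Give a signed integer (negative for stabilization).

Each CN⁻ contributes -1; 6 × (-1) = -6. With overall charge -3, Fe is in the +3 oxidation state.
Group 8 minus oxidation state +3 gives a d⁵ configuration for Fe³⁺.
The d⁵ electrons fill as t₂g⁵ eg⁰.
CFSE(orbital) = 5×(-0.4Δₒ) + 0×(0.6Δₒ) = -2.0Δₒ; with Δₒ = 33490 cm⁻¹ that is -66980 cm⁻¹.
Pairing penalty: 2 pairs vs 0 in the high-spin reference → 2 extra × P = 53660 cm⁻¹.
Combining: -66980 + 53660 = -13320 cm⁻¹.

-13320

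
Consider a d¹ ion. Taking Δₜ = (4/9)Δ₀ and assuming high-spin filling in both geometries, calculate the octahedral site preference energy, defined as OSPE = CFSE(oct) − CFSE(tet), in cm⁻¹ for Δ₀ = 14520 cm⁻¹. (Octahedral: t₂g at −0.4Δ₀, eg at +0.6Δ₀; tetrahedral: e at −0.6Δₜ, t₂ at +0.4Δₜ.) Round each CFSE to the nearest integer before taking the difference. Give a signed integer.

Octahedral high-spin t2g^1 e_g^0: CFSE = -0.4 × 14520 = -5808 cm⁻¹.
Tetrahedral: e^1 t2^0, CFSE = 1(−0.6) + 0(+0.4) = -0.6Δₜ = -0.6 × (4/9) × 14520 = -3872 cm⁻¹.
Subtracting, OSPE = -5808 − (-3872) = -1936 cm⁻¹.

-1936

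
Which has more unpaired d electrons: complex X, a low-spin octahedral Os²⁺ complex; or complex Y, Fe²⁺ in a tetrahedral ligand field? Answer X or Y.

Y

X: Os is in group 8, so Os²⁺ is d⁶ (8 − 2 = 6); t₂g⁶ eg⁰ → 0 unpaired.
Y: Fe is in group 8, so Fe²⁺ is d⁶ (8 − 2 = 6); Tetrahedral splitting is small, so the complex is high-spin; e³ t₂³ → 4 unpaired.
So Y has more unpaired electrons.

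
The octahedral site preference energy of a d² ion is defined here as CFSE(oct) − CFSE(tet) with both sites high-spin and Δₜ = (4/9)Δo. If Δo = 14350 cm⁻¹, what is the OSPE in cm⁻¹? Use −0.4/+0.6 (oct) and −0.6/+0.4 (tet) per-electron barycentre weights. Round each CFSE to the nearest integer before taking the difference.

-3827

In an octahedral site d² (HS) is t₂g² eg⁰, giving CFSE(oct) = -0.8Δo = -11480 cm⁻¹.
Tetrahedral: e² t₂⁰, CFSE = 2(−0.6) + 0(+0.4) = -1.2Δₜ = -1.2 × (4/9) × 14350 = -7653 cm⁻¹.
Subtracting, OSPE = -11480 − (-7653) = -3827 cm⁻¹.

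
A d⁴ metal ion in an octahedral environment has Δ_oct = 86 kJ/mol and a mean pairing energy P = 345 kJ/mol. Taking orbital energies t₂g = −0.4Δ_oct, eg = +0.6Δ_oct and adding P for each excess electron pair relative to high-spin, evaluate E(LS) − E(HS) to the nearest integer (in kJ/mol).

259

High-spin d⁴ fills as t₂g³ eg¹ with CFSE 3(−0.4) + 1(+0.6) = -0.6Δ_oct = -52 kJ/mol.
For low-spin the configuration is t₂g⁴ eg⁰: orbital energy -1.6 × 86 = -138 kJ/mol, and 1 additional pair relative to high-spin adds 345 kJ/mol, giving 207 kJ/mol.
Thus E(LS) − E(HS) = 259 kJ/mol.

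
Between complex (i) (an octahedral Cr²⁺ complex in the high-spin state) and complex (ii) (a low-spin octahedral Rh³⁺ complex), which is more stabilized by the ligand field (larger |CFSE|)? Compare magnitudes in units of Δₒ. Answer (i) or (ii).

(i): Cr sits in group 6; removing 2 electrons leaves Cr²⁺ with 6 − 2 = 4 d electrons; t2g^3 e_g^1, CFSE = -0.6Δₒ.
(ii): Rh³⁺: group 9, so d-count = 9 − 3 = 6; t₂g⁶ eg⁰, CFSE = -2.4Δₒ.
So (ii) has the larger |CFSE|.

(ii)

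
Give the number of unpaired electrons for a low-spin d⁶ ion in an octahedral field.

Configuration: t₂g⁶ eg⁰, giving 0 unpaired electrons.

0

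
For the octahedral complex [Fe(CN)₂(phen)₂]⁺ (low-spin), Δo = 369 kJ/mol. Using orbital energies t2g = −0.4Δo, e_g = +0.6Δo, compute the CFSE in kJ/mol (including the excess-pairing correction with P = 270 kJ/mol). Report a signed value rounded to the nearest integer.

-198

Ligand charges: 2×(-1) from CN⁻ and 2×(+0) from phen sum to -2; with overall charge +1, Fe is +3.
Fe is in group 8, so Fe³⁺ is d⁵ (8 − 3 = 5).
The d⁵ electrons fill as t2g^5 e_g^0.
The orbital stabilization is -2.0Δo = -2.0 × 369 = -738 kJ/mol.
Pairing penalty: 2 pairs vs 0 in the high-spin reference → 2 extra × P = 540 kJ/mol.
Overall CFSE = -738 + 540 = -198 kJ/mol.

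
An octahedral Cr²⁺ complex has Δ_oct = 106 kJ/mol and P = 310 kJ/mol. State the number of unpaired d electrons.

Cr²⁺: group 6, so d-count = 6 − 2 = 4.
With Δ_oct < P the complex is high-spin.
Filling d⁴ accordingly: t₂g³ eg¹.
Unpaired electrons: 4.

4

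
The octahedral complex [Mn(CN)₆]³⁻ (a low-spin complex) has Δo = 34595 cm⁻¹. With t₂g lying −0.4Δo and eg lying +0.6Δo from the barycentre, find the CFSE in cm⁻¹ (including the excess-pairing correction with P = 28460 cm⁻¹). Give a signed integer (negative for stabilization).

-26892

Each CN⁻ contributes -1; 6 × (-1) = -6. With overall charge -3, Mn is in the +3 oxidation state.
Group 7 minus oxidation state +3 gives a d⁴ configuration for Mn³⁺.
The d⁴ electrons fill as t₂g⁴ eg⁰.
The orbital stabilization is -1.6Δo = -1.6 × 34595 = -55352 cm⁻¹.
High-spin d⁴ would be t₂g³ eg¹ with 0 pairs; low-spin has 1, so 1 excess pair costs +1P = +28460 cm⁻¹.
Overall CFSE = -55352 + 28460 = -26892 cm⁻¹.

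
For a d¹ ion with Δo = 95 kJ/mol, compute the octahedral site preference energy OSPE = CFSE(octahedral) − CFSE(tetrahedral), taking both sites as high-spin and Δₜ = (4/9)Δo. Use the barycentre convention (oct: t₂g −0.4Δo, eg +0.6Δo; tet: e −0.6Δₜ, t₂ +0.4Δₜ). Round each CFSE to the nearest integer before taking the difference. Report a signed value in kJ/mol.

-13

Octahedral high-spin t₂g¹ eg⁰: CFSE = -0.4 × 95 = -38 kJ/mol.
Tetrahedral e¹ t₂⁰ gives -0.6Δₜ = -0.6 × (4/9) × 95 = -25 kJ/mol.
OSPE = CFSE(oct) − CFSE(tet) = -38 − (-25) = -13 kJ/mol.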